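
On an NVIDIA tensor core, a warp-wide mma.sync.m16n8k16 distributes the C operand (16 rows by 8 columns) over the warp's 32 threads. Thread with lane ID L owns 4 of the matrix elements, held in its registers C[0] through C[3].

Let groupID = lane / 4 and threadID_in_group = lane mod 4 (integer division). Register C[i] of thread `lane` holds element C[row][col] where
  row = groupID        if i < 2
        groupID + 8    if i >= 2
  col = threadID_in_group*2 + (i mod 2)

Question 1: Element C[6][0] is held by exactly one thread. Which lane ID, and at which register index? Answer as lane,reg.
24,0

r:6=>grp=6,rB=0  c:0=>tig=0,lo=0
L=6*4+0=24  i=0*2+0=0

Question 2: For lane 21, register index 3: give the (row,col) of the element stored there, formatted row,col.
13,3

21: gr=5,th=1
[3] (5+8,1*2+1) = (13,3)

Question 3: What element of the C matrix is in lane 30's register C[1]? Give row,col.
7,5

30: grp=7,tig=2
[1] (7+0,2*2+1) = (7,5)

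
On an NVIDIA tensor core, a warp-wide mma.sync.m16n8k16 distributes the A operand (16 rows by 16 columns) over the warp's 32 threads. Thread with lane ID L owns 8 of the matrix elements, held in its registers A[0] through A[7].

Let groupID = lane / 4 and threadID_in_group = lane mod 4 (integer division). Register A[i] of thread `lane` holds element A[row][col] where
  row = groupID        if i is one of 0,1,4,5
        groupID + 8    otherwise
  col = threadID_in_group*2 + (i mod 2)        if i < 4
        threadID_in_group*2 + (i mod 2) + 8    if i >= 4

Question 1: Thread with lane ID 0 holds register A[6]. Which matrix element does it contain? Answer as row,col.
L=0->gid=0>>2=0, tid=0&3=0
[6]->row 0+8=8  col 0·2+0+8=8

8,8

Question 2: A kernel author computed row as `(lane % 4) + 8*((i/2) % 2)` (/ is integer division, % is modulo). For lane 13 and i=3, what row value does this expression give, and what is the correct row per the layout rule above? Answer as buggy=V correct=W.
buggy=9 correct=11

`(lane % 4) + 8*((i/2) % 2)`[13,3]→9
lane 13: G=3 (13/4), T=1 (13%4)
i=3: r=3+8=11, c=1*2+1+0=3
row: 9 vs 11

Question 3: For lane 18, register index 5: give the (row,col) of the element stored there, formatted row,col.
lane 18: g=4 (18/4), t=2 (18%4)
i=5: r=4+0=4, c=2*2+1+8=13

4,13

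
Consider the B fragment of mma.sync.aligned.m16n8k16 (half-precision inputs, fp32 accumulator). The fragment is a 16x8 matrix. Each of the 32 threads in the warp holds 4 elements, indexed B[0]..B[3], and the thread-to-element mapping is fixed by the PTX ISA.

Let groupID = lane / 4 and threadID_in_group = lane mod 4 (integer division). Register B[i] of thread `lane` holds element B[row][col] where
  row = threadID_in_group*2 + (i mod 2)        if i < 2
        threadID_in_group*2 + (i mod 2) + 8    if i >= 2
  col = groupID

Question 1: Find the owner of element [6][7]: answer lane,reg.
31,0

c=7->g=7  r=6->rb=0,t=3,b0=0
L=7*4+3=31  i=0*2+0=0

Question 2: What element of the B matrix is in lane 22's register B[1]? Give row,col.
lane 22→22/4=5, 22 mod 4=2
i=1  r:2·2+1+0→5  c:5

5,5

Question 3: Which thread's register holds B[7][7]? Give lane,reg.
31,1

c=7⇒gr=7  r=7⇒Rb=0,th=3,odd=1
L=7*4+3=31  i=0*2+1=1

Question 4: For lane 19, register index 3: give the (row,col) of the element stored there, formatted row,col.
15,4

lane 19→19/4=4, 19 mod 4=3
i=3  r:2·3+1+8→15  c:4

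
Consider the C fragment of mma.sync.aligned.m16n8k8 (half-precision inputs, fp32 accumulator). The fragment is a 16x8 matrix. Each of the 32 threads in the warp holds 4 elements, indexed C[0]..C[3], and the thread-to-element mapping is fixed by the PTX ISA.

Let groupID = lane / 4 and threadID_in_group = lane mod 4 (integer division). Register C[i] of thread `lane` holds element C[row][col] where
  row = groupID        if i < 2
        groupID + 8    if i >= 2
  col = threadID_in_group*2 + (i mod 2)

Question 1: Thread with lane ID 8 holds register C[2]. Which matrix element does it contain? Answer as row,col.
10,0

L=8=>grp=8>>2=2, tig=8&3=0
[2]=>row 2+8=10  col 0·2+0=0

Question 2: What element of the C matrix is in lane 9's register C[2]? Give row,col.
10,2

lane 9->9/4=2, 9 mod 4=1
i=2  r:2+8->10  c:2·1+0->2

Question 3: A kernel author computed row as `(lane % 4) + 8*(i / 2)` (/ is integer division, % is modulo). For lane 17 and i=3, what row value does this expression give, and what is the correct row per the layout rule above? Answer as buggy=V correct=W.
`(lane % 4) + 8*(i / 2)`[17,3]->9
lane 17: gid=4 (17/4), tid=1 (17%4)
i=3: r=4+8=12, c=1*2+1=3
row: 9 vs 12

buggy=9 correct=12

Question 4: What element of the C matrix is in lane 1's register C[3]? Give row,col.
8,3

L=1→G=1>>2=0, T=1&3=1
[3]→row 0+8=8  col 1·2+1=3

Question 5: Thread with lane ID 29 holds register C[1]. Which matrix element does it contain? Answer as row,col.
7,3

lane 29=>29/4=7, 29 mod 4=1
i=1  r:7+0=>7  c:2·1+1=>3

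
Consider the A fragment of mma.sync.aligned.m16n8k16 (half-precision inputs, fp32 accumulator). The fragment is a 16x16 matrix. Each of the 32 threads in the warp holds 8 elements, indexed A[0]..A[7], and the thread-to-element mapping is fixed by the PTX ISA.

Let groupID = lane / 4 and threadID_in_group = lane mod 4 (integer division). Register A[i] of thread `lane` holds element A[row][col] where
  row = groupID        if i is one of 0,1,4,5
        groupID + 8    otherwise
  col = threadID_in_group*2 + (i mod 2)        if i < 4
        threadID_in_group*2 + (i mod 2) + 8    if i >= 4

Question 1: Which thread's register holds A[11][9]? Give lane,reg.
12,7

r=11→G=3,rhi=1  c=9→chi=1,T=0,p=1
L=3*4+0=12  i=1*4+1*2+1=7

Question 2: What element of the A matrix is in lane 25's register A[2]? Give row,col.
14,2

lane 25: grp=6 (25/4), tig=1 (25%4)
i=2: r=6+8=14, c=1*2+0+0=2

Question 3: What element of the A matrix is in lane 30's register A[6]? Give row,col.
15,12

lane 30: g=7 (30/4), t=2 (30%4)
i=6: r=7+8=15, c=2*2+0+8=12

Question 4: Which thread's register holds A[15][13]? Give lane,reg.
r:15=>grp=7,rB=1  c:13=>cB=1,tig=2,lo=1
L=7*4+2=30  i=1*4+1*2+1=7

30,7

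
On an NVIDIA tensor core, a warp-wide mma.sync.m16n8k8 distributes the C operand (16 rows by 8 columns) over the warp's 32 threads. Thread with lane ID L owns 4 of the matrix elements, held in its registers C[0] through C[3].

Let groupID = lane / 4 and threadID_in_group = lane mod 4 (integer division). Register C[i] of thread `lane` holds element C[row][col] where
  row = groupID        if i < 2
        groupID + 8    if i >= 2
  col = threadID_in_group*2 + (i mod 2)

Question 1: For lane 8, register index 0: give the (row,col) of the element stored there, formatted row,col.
2,0

lane 8=>8/4=2, 8 mod 4=0
i=0  r:2+0=>2  c:2·0+0=>0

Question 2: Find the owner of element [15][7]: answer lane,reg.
31,3

r=15→G=7,rhi=1  c=7→T=3,p=1
L=7*4+3=31  i=1*2+1=3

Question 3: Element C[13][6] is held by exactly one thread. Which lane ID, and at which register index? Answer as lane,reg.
23,2

r=13->g=5,rb=1  c=6->t=3,b0=0
L=5*4+3=23  i=1*2+0=2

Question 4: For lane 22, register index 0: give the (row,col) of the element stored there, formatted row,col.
lane 22: grp=5 (22/4), tig=2 (22%4)
i=0: r=5+0=5, c=2*2+0=4

5,4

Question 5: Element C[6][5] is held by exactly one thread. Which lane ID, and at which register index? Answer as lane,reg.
26,1

r=6⇒gr=6,Rb=0  c=5⇒th=2,odd=1
L=6*4+2=26  i=0*2+1=1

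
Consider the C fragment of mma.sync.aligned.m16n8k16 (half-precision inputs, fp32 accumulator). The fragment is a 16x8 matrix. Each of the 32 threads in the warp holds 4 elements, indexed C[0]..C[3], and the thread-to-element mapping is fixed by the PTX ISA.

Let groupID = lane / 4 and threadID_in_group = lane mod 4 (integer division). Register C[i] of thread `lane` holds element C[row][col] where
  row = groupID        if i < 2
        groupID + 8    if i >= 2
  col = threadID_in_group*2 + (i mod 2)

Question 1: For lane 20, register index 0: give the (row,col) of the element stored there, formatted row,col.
L=20=>grp=20>>2=5, tig=20&3=0
[0]=>row 5+0=5  col 0·2+0=0

5,0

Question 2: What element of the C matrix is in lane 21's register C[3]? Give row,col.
13,3

lane 21⇒21/4=5, 21 mod 4=1
i=3  r:5+8⇒13  c:2·1+1⇒3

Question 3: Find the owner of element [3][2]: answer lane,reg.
13,0

r:3=>grp=3,rB=0  c:2=>tig=1,lo=0
L=3*4+1=13  i=0*2+0=0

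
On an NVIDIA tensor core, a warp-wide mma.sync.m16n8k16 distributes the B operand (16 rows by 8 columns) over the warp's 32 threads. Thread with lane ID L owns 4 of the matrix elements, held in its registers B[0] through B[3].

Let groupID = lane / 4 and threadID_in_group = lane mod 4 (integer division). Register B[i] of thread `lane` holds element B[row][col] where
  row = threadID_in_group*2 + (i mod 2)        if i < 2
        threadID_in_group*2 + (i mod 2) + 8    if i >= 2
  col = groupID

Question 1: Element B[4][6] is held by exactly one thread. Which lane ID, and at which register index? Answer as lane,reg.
c=6->g=6  r=4->rb=0,t=2,b0=0
L=6*4+2=26  i=0*2+0=0

26,0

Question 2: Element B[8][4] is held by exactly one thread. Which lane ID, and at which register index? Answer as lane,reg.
c=4->g=4  r=8->rb=1,t=0,b0=0
L=4*4+0=16  i=1*2+0=2

16,2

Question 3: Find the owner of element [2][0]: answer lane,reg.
1,0

c=0->g=0  r=2->rb=0,t=1,b0=0
L=0*4+1=1  i=0*2+0=0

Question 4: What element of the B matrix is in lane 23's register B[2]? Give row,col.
lane 23⇒23/4=5, 23 mod 4=3
i=2  r:2·3+0+8⇒14  c:5

14,5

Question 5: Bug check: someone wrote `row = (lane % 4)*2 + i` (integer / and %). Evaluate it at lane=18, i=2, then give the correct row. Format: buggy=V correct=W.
buggy=6 correct=12

`(lane % 4)*2 + i`[18,2]→6
L=18→G=18>>2=4, T=18&3=2
[2]→row 2·2+0+8=12  col G=4
row: 6 vs 12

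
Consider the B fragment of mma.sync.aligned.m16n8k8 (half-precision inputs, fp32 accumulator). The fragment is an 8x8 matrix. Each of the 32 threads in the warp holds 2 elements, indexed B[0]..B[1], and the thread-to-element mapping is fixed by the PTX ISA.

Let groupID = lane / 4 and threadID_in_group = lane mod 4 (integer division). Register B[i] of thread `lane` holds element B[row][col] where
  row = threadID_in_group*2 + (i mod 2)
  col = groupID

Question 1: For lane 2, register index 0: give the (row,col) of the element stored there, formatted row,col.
4,0

2: grp=0,tig=2
[0] (2*2+0,0) = (4,0)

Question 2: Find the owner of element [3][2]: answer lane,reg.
c: 2->gid=2  r: 3->tid=1,i&1=1
L=2*4+1=9  i=1=1

9,1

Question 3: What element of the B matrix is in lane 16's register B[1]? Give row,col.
lane 16: gid=4 (16/4), tid=0 (16%4)
i=1: r=0*2+1=1, c=gid=4

1,4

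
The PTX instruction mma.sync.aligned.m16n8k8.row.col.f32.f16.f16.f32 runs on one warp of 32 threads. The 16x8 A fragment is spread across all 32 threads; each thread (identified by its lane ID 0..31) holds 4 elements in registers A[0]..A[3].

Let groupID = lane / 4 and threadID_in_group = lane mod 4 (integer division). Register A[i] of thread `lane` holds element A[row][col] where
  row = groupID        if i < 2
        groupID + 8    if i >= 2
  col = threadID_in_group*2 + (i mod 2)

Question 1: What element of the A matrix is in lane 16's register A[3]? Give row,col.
L=16->g=16>>2=4, t=16&3=0
[3]->row 4+8=12  col 0·2+1=1

12,1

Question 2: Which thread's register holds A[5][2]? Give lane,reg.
21,0

r:5=>grp=5,rB=0  c:2=>tig=1,lo=0
L=5*4+1=21  i=0*2+0=0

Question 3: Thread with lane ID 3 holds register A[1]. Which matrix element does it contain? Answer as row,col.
0,7

lane 3=>3/4=0, 3 mod 4=3
i=1  r:0+0=>0  c:2·3+1=>7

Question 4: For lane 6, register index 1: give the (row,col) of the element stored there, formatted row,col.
6: G=1,T=2
[1] (1+0,2*2+1) = (1,5)

1,5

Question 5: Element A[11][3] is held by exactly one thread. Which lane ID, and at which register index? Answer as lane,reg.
13,3

r:11=>grp=3,rB=1  c:3=>tig=1,lo=1
L=3*4+1=13  i=1*2+1=3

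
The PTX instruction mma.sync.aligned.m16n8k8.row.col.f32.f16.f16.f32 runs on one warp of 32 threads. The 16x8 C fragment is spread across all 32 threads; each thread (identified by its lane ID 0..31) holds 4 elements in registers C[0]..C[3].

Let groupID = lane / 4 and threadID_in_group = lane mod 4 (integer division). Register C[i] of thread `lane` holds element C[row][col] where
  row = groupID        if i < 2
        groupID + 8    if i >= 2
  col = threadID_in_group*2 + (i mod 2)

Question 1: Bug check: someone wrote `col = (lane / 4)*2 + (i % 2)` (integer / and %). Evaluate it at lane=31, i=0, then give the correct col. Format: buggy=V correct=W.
buggy=14 correct=6

`(lane / 4)*2 + (i % 2)`[31,0]→14
lane 31: G=7 (31/4), T=3 (31%4)
i=0: r=7+0=7, c=3*2+0=6
col: 14 vs 6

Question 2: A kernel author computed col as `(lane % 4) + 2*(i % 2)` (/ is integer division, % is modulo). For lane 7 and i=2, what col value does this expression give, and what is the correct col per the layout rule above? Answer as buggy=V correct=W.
`(lane % 4) + 2*(i % 2)`[7,2]→3
7: G=1,T=3
[2] (1+8,3*2+0) = (9,6)
col: 3 vs 6

buggy=3 correct=6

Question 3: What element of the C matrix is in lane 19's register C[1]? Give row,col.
4,7

lane 19: g=4 (19/4), t=3 (19%4)
i=1: r=4+0=4, c=3*2+1=7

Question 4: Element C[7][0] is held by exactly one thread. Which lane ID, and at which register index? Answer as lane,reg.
28,0

r=7→G=7,rhi=0  c=0→T=0,p=0
L=7*4+0=28  i=0*2+0=0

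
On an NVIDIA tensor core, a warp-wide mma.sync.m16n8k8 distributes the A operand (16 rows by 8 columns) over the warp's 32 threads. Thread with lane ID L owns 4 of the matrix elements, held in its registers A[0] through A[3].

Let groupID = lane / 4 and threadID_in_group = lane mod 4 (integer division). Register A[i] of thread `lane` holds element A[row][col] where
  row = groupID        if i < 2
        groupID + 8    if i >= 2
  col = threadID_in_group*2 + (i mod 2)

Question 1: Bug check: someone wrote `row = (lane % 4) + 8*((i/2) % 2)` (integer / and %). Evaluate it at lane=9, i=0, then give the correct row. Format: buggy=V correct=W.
`(lane % 4) + 8*((i/2) % 2)`[9,0]->1
lane 9: gid=2 (9/4), tid=1 (9%4)
i=0: r=2+0=2, c=1*2+0=2
row: 1 vs 2

buggy=1 correct=2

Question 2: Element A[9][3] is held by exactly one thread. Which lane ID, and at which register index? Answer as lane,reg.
r:9=>grp=1,rB=1  c:3=>tig=1,lo=1
L=1*4+1=5  i=1*2+1=3

5,3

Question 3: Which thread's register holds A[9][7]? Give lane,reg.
r:9=>grp=1,rB=1  c:7=>tig=3,lo=1
L=1*4+3=7  i=1*2+1=3

7,3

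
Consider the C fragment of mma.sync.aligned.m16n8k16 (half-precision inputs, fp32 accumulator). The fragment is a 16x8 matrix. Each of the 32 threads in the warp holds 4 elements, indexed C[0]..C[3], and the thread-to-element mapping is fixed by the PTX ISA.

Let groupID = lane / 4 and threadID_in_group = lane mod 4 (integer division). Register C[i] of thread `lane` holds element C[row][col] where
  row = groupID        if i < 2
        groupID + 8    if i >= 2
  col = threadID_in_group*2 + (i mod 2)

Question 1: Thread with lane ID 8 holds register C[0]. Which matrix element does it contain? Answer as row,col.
2,0

8: grp=2,tig=0
[0] (2+0,0*2+0) = (2,0)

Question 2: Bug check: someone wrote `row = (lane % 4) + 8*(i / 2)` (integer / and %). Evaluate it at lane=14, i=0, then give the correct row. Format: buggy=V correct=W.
`(lane % 4) + 8*(i / 2)`[14,0]⇒2
lane 14⇒14/4=3, 14 mod 4=2
i=0  r:3+0⇒3  c:2·2+0⇒4
row: 2 vs 3

buggy=2 correct=3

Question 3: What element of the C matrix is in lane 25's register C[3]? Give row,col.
14,3

L=25⇒gr=25>>2=6, th=25&3=1
[3]⇒row 6+8=14  col 1·2+1=3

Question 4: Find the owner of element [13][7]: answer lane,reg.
r=13→G=5,rhi=1  c=7→T=3,p=1
L=5*4+3=23  i=1*2+1=3

23,3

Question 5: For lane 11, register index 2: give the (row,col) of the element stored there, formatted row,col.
lane 11->11/4=2, 11 mod 4=3
i=2  r:2+8->10  c:2·3+0->6

10,6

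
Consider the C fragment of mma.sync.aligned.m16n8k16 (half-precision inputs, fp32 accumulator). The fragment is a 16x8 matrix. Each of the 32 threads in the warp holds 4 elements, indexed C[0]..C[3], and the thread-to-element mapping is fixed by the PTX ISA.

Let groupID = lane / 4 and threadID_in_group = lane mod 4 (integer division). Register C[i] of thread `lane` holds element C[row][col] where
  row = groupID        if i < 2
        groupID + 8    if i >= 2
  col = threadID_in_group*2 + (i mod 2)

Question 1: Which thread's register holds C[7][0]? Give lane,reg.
r=7->g=7,rb=0  c=0->t=0,b0=0
L=7*4+0=28  i=0*2+0=0

28,0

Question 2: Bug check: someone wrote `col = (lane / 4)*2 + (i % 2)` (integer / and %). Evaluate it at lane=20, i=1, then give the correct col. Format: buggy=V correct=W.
`(lane / 4)*2 + (i % 2)`[20,1]⇒11
20: gr=5,th=0
[1] (5+0,0*2+1) = (5,1)
col: 11 vs 1

buggy=11 correct=1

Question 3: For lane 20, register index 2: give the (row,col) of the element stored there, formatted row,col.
13,0

lane 20->20/4=5, 20 mod 4=0
i=2  r:5+8->13  c:2·0+0->0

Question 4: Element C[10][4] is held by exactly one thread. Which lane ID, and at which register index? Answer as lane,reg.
r=10⇒gr=2,Rb=1  c=4⇒th=2,odd=0
L=2*4+2=10  i=1*2+0=2

10,2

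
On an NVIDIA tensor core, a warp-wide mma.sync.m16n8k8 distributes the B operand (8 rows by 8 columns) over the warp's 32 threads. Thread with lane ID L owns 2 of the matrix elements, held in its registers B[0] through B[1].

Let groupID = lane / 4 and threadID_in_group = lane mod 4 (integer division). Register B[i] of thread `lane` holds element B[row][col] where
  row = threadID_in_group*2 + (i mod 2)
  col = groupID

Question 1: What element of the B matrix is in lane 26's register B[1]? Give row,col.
5,6

L=26→G=26>>2=6, T=26&3=2
[1]→row 2·2+1=5  col G=6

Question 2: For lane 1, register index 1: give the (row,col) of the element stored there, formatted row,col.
lane 1->1/4=0, 1 mod 4=1
i=1  r:2·1+1->3  c:0

3,0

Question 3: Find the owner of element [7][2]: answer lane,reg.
c:2=>grp=2  r:7=>tig=3,lo=1
L=2*4+3=11  i=1=1

11,1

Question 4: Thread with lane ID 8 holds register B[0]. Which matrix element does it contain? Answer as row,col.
8: G=2,T=0
[0] (0*2+0,2) = (0,2)

0,2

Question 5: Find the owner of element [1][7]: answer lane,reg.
28,1

c: 7->gid=7  r: 1->tid=0,i&1=1
L=7*4+0=28  i=1=1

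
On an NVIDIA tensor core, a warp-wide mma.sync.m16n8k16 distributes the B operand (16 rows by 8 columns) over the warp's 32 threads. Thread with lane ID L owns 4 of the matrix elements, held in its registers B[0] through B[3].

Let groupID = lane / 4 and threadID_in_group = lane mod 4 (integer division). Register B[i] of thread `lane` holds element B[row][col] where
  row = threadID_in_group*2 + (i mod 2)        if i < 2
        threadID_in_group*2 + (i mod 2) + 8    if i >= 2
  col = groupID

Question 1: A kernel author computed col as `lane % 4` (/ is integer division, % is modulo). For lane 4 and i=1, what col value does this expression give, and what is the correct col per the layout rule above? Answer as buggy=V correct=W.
buggy=0 correct=1

`lane % 4`[4,1]=>0
4: grp=1,tig=0
[1] (0*2+1+0,1) = (1,1)
col: 0 vs 1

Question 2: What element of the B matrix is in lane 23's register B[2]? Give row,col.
14,5

lane 23: grp=5 (23/4), tig=3 (23%4)
i=2: r=3*2+0+8=14, c=grp=5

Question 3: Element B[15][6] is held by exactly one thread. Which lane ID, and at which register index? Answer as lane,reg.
c: 6->gid=6  r: 15->r8=1,tid=3,i&1=1
L=6*4+3=27  i=1*2+1=3

27,3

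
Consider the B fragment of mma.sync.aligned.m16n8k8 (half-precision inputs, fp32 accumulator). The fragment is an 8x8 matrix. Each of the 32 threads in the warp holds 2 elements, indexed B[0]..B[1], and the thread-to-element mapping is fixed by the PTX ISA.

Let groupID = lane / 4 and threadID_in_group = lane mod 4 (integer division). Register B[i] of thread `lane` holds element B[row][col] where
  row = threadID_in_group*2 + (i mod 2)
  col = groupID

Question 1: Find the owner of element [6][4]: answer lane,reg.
19,0

c=4->g=4  r=6->t=3,b0=0
L=4*4+3=19  i=0=0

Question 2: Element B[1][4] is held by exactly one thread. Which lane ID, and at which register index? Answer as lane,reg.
c: 4->gid=4  r: 1->tid=0,i&1=1
L=4*4+0=16  i=1=1

16,1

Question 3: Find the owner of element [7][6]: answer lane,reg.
27,1

c=6→G=6  r=7→T=3,p=1
L=6*4+3=27  i=1=1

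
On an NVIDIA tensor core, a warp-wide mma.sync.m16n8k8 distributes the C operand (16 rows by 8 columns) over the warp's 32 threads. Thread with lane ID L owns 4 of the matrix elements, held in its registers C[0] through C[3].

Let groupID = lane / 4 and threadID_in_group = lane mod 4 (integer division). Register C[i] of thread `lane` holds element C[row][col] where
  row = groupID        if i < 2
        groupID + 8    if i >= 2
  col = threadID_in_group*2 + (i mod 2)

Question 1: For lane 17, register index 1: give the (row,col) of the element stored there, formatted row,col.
lane 17->17/4=4, 17 mod 4=1
i=1  r:4+0->4  c:2·1+1->3

4,3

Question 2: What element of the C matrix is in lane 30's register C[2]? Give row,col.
15,4

lane 30: g=7 (30/4), t=2 (30%4)
i=2: r=7+8=15, c=2*2+0=4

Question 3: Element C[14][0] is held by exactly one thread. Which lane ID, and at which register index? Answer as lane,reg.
24,2

r=14⇒gr=6,Rb=1  c=0⇒th=0,odd=0
L=6*4+0=24  i=1*2+0=2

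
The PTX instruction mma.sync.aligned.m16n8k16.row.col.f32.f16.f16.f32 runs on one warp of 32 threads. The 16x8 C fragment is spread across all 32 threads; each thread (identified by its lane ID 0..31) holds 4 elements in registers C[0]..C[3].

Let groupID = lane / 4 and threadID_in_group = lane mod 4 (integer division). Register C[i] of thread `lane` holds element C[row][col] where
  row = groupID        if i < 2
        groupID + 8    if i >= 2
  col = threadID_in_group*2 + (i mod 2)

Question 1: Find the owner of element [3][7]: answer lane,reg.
r=3⇒gr=3,Rb=0  c=7⇒th=3,odd=1
L=3*4+3=15  i=0*2+1=1

15,1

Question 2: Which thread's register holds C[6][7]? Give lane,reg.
27,1

r=6⇒gr=6,Rb=0  c=7⇒th=3,odd=1
L=6*4+3=27  i=0*2+1=1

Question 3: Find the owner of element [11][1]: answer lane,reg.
r=11->g=3,rb=1  c=1->t=0,b0=1
L=3*4+0=12  i=1*2+1=3

12,3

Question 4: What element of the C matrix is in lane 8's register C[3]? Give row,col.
lane 8: G=2 (8/4), T=0 (8%4)
i=3: r=2+8=10, c=0*2+1=1

10,1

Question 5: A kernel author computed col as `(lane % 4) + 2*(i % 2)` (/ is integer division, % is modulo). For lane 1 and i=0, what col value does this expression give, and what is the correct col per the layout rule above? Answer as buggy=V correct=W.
buggy=1 correct=2

`(lane % 4) + 2*(i % 2)`[1,0]->1
L=1->gid=1>>2=0, tid=1&3=1
[0]->row 0+0=0  col 1·2+0=2
col: 1 vs 2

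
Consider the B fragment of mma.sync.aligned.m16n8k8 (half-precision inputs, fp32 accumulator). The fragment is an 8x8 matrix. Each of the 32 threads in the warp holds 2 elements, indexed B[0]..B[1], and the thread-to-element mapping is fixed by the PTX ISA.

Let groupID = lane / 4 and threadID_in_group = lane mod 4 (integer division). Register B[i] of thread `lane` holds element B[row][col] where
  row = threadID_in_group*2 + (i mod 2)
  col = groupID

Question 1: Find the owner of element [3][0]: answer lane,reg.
1,1

c=0→G=0  r=3→T=1,p=1
L=0*4+1=1  i=1=1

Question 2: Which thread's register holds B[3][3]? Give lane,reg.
13,1

c: 3->gid=3  r: 3->tid=1,i&1=1
L=3*4+1=13  i=1=1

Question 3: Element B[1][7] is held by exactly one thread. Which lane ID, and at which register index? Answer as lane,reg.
28,1

c=7⇒gr=7  r=1⇒th=0,odd=1
L=7*4+0=28  i=1=1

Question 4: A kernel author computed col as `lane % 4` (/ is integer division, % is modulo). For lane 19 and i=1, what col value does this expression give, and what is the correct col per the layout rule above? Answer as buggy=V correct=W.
`lane % 4`[19,1]→3
19: G=4,T=3
[1] (3*2+1,4) = (7,4)
col: 3 vs 4

buggy=3 correct=4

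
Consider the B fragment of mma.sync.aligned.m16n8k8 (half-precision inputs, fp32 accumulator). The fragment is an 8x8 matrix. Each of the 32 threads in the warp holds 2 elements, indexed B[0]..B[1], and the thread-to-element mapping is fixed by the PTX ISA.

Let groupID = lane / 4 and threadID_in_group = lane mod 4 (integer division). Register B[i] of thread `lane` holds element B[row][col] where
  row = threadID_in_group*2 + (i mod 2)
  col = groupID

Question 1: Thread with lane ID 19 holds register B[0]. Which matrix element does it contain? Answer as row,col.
6,4

19: G=4,T=3
[0] (3*2+0,4) = (6,4)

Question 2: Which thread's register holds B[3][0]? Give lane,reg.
c:0=>grp=0  r:3=>tig=1,lo=1
L=0*4+1=1  i=1=1

1,1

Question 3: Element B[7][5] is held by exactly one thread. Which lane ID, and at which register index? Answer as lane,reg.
23,1

c:5=>grp=5  r:7=>tig=3,lo=1
L=5*4+3=23  i=1=1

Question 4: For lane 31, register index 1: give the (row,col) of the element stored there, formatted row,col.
lane 31→31/4=7, 31 mod 4=3
i=1  r:2·3+1→7  c:7

7,7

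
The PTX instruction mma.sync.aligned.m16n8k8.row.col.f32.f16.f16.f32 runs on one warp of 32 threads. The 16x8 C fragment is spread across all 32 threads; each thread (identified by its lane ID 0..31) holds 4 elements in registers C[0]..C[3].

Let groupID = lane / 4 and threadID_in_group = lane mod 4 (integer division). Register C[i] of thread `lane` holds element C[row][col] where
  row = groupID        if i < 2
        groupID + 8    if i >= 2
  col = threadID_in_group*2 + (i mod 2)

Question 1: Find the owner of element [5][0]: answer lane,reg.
20,0

r=5→G=5,rhi=0  c=0→T=0,p=0
L=5*4+0=20  i=0*2+0=0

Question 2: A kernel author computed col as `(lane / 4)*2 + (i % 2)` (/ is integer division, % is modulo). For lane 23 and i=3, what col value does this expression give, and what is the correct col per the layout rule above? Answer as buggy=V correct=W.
buggy=11 correct=7

`(lane / 4)*2 + (i % 2)`[23,3]->11
lane 23->23/4=5, 23 mod 4=3
i=3  r:5+8->13  c:2·3+1->7
col: 11 vs 7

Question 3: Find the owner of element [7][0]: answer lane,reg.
r=7->g=7,rb=0  c=0->t=0,b0=0
L=7*4+0=28  i=0*2+0=0

28,0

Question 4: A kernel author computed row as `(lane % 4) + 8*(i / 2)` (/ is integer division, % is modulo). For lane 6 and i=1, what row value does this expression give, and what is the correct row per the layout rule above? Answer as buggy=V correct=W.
buggy=2 correct=1

`(lane % 4) + 8*(i / 2)`[6,1]⇒2
lane 6⇒6/4=1, 6 mod 4=2
i=1  r:1+0⇒1  c:2·2+1⇒5
row: 2 vs 1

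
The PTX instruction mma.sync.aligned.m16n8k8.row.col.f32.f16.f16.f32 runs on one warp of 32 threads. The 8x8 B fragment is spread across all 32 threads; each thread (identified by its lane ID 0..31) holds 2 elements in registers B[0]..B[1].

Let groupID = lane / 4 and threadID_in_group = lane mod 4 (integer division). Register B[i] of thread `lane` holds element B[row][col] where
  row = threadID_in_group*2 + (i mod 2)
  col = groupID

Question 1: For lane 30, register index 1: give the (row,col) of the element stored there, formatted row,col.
30: gr=7,th=2
[1] (2*2+1,7) = (5,7)

5,7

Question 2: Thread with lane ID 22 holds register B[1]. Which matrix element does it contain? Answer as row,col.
5,5

lane 22: grp=5 (22/4), tig=2 (22%4)
i=1: r=2*2+1=5, c=grp=5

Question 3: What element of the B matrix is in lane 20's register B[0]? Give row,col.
lane 20->20/4=5, 20 mod 4=0
i=0  r:2·0+0->0  c:5

0,5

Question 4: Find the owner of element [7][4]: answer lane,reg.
c:4=>grp=4  r:7=>tig=3,lo=1
L=4*4+3=19  i=1=1

19,1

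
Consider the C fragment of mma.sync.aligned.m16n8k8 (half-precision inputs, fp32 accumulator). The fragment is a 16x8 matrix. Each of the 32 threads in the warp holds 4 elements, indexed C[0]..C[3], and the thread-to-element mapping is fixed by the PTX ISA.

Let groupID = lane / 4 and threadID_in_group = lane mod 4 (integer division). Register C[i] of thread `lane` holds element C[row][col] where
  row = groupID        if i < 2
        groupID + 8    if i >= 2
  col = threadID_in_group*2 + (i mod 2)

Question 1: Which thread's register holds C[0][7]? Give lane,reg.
r: 0->gid=0,r8=0  c: 7->tid=3,i&1=1
L=0*4+3=3  i=0*2+1=1

3,1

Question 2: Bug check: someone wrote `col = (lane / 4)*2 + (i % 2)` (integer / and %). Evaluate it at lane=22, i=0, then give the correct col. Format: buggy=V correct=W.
buggy=10 correct=4

`(lane / 4)*2 + (i % 2)`[22,0]⇒10
22: gr=5,th=2
[0] (5+0,2*2+0) = (5,4)
col: 10 vs 4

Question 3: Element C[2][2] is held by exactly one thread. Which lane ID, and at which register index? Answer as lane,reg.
9,0

r:2=>grp=2,rB=0  c:2=>tig=1,lo=0
L=2*4+1=9  i=0*2+0=0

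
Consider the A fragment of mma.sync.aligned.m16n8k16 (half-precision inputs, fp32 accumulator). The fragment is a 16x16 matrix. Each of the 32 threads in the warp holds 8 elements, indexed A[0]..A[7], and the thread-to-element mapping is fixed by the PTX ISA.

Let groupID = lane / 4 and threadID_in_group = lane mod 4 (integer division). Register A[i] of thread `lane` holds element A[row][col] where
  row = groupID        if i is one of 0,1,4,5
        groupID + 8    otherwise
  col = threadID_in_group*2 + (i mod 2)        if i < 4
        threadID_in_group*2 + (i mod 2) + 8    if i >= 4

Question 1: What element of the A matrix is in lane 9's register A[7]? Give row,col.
10,11

lane 9→9/4=2, 9 mod 4=1
i=7  r:2+8→10  c:2·1+1+8→11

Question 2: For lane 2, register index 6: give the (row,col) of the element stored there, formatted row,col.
2: gid=0,tid=2
[6] (0+8,2*2+0+8) = (8,12)

8,12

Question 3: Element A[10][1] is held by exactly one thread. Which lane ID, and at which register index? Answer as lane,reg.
8,3

r=10->g=2,rb=1  c=1->cb=0,t=0,b0=1
L=2*4+0=8  i=0*4+1*2+1=3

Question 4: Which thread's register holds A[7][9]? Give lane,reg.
r=7⇒gr=7,Rb=0  c=9⇒Cb=1,th=0,odd=1
L=7*4+0=28  i=1*4+0*2+1=5

28,5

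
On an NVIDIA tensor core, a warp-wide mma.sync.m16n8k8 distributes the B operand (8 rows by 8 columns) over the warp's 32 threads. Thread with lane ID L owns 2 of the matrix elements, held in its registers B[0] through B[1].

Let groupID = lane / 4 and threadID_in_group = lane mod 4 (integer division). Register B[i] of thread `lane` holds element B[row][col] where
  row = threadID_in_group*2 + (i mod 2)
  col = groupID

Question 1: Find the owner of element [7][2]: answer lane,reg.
11,1

c=2⇒gr=2  r=7⇒th=3,odd=1
L=2*4+3=11  i=1=1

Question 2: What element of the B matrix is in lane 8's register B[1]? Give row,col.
L=8⇒gr=8>>2=2, th=8&3=0
[1]⇒row 0·2+1=1  col gr=2

1,2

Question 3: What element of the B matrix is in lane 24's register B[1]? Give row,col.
1,6

L=24=>grp=24>>2=6, tig=24&3=0
[1]=>row 0·2+1=1  col grp=6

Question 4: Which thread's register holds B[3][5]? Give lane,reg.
c:5=>grp=5  r:3=>tig=1,lo=1
L=5*4+1=21  i=1=1

21,1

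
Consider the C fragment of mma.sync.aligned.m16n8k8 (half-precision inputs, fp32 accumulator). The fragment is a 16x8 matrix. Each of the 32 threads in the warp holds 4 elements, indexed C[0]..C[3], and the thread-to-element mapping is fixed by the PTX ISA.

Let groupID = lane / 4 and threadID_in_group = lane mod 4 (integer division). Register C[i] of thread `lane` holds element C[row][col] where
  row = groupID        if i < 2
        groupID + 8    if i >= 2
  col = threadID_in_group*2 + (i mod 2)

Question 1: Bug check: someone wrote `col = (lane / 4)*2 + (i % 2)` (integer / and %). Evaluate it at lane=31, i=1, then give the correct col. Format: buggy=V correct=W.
`(lane / 4)*2 + (i % 2)`[31,1]->15
lane 31->31/4=7, 31 mod 4=3
i=1  r:7+0->7  c:2·3+1->7
col: 15 vs 7

buggy=15 correct=7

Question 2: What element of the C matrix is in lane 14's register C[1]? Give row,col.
3,5

lane 14: grp=3 (14/4), tig=2 (14%4)
i=1: r=3+0=3, c=2*2+1=5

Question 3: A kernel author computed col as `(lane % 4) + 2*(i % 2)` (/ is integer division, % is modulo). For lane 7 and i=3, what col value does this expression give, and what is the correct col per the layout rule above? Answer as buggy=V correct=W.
`(lane % 4) + 2*(i % 2)`[7,3]=>5
lane 7: grp=1 (7/4), tig=3 (7%4)
i=3: r=1+8=9, c=3*2+1=7
col: 5 vs 7

buggy=5 correct=7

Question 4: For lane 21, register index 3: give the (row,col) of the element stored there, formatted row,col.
13,3

21: g=5,t=1
[3] (5+8,1*2+1) = (13,3)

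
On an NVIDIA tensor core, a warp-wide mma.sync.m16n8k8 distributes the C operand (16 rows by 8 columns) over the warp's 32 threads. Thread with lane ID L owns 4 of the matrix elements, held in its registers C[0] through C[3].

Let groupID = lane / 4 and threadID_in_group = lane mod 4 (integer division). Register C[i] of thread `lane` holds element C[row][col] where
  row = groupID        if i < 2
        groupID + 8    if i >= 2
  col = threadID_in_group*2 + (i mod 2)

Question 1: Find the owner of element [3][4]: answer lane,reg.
r=3->g=3,rb=0  c=4->t=2,b0=0
L=3*4+2=14  i=0*2+0=0

14,0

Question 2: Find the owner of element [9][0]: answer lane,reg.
r=9->g=1,rb=1  c=0->t=0,b0=0
L=1*4+0=4  i=1*2+0=2

4,2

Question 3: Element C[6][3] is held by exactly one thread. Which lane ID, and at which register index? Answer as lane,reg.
25,1

r=6⇒gr=6,Rb=0  c=3⇒th=1,odd=1
L=6*4+1=25  i=0*2+1=1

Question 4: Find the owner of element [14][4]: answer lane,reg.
26,2

r: 14->gid=6,r8=1  c: 4->tid=2,i&1=0
L=6*4+2=26  i=1*2+0=2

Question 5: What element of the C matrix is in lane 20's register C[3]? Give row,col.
lane 20: grp=5 (20/4), tig=0 (20%4)
i=3: r=5+8=13, c=0*2+1=1

13,1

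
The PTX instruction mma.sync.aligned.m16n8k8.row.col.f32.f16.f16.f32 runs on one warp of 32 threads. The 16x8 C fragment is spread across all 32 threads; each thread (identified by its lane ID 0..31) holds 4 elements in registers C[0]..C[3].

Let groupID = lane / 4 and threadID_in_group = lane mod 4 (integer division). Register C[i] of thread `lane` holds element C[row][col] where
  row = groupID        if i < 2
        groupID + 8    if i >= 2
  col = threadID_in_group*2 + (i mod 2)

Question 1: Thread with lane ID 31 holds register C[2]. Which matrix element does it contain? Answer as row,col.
lane 31→31/4=7, 31 mod 4=3
i=2  r:7+8→15  c:2·3+0→6

15,6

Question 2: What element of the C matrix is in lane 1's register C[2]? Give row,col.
8,2

lane 1=>1/4=0, 1 mod 4=1
i=2  r:0+8=>8  c:2·1+0=>2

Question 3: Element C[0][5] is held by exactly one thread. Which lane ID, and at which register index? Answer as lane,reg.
r=0→G=0,rhi=0  c=5→T=2,p=1
L=0*4+2=2  i=0*2+1=1

2,1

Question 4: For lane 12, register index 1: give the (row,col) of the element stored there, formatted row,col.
3,1

12: grp=3,tig=0
[1] (3+0,0*2+1) = (3,1)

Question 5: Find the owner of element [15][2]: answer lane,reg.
r=15→G=7,rhi=1  c=2→T=1,p=0
L=7*4+1=29  i=1*2+0=2

29,2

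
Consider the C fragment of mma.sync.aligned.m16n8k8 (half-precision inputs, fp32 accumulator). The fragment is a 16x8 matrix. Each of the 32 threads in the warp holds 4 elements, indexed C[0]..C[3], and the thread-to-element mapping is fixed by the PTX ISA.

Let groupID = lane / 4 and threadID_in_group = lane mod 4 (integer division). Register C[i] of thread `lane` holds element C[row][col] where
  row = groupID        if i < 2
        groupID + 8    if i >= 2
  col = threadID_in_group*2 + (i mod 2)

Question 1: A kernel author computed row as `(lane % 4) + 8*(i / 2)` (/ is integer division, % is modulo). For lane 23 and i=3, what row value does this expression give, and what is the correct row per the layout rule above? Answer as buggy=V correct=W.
buggy=11 correct=13

`(lane % 4) + 8*(i / 2)`[23,3]->11
L=23->g=23>>2=5, t=23&3=3
[3]->row 5+8=13  col 3·2+1=7
row: 11 vs 13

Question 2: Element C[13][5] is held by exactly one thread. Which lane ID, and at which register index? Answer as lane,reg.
r=13⇒gr=5,Rb=1  c=5⇒th=2,odd=1
L=5*4+2=22  i=1*2+1=3

22,3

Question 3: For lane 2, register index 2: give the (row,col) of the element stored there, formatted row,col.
L=2→G=2>>2=0, T=2&3=2
[2]→row 0+8=8  col 2·2+0=4

8,4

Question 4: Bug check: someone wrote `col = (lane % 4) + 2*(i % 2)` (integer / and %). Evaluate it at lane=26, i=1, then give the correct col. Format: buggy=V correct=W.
buggy=4 correct=5

`(lane % 4) + 2*(i % 2)`[26,1]→4
L=26→G=26>>2=6, T=26&3=2
[1]→row 6+0=6  col 2·2+1=5
col: 4 vs 5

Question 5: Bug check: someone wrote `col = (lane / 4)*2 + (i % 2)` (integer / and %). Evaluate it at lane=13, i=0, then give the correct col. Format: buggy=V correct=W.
`(lane / 4)*2 + (i % 2)`[13,0]⇒6
L=13⇒gr=13>>2=3, th=13&3=1
[0]⇒row 3+0=3  col 1·2+0=2
col: 6 vs 2

buggy=6 correct=2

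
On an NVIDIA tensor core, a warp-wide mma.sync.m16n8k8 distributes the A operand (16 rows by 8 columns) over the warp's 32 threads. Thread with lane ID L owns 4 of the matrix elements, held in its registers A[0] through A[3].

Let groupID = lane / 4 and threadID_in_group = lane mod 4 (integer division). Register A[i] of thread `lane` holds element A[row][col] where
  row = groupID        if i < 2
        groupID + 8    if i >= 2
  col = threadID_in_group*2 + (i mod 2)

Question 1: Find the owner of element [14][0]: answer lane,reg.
24,2

r=14→G=6,rhi=1  c=0→T=0,p=0
L=6*4+0=24  i=1*2+0=2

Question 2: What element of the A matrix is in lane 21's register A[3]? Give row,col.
L=21=>grp=21>>2=5, tig=21&3=1
[3]=>row 5+8=13  col 1·2+1=3

13,3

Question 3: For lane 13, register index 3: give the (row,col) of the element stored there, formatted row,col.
L=13⇒gr=13>>2=3, th=13&3=1
[3]⇒row 3+8=11  col 1·2+1=3

11,3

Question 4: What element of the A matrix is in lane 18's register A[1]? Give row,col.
lane 18→18/4=4, 18 mod 4=2
i=1  r:4+0→4  c:2·2+1→5

4,5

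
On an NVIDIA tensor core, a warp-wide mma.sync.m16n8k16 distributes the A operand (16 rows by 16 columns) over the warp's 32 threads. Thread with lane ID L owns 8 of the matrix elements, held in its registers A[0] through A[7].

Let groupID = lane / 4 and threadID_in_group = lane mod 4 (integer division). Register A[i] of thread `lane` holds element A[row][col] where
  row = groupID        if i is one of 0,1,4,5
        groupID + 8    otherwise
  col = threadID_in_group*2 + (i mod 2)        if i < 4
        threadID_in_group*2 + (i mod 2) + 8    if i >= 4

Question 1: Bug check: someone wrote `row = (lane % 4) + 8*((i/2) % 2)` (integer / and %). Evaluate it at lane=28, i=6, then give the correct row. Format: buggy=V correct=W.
buggy=8 correct=15

`(lane % 4) + 8*((i/2) % 2)`[28,6]->8
28: g=7,t=0
[6] (7+8,0*2+0+8) = (15,8)
row: 8 vs 15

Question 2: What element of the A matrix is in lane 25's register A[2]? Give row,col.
lane 25: gid=6 (25/4), tid=1 (25%4)
i=2: r=6+8=14, c=1*2+0+0=2

14,2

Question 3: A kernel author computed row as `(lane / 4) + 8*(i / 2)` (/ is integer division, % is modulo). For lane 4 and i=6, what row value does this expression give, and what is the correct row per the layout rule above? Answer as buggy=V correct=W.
buggy=25 correct=9

`(lane / 4) + 8*(i / 2)`[4,6]→25
L=4→G=4>>2=1, T=4&3=0
[6]→row 1+8=9  col 0·2+0+8=8
row: 25 vs 9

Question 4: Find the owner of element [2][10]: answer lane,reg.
9,4

r=2→G=2,rhi=0  c=10→chi=1,T=1,p=0
L=2*4+1=9  i=1*4+0*2+0=4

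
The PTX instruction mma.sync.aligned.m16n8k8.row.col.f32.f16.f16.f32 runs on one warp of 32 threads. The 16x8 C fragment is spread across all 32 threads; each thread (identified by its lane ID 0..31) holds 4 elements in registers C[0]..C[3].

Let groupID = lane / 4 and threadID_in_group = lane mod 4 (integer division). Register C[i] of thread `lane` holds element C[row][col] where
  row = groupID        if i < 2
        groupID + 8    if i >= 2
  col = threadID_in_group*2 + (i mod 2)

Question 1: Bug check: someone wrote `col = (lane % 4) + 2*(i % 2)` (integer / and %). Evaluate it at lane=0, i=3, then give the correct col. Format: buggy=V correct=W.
`(lane % 4) + 2*(i % 2)`[0,3]=>2
L=0=>grp=0>>2=0, tig=0&3=0
[3]=>row 0+8=8  col 0·2+1=1
col: 2 vs 1

buggy=2 correct=1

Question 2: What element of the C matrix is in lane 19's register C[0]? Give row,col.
19: g=4,t=3
[0] (4+0,3*2+0) = (4,6)

4,6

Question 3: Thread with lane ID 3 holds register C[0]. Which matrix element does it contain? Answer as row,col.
lane 3: g=0 (3/4), t=3 (3%4)
i=0: r=0+0=0, c=3*2+0=6

0,6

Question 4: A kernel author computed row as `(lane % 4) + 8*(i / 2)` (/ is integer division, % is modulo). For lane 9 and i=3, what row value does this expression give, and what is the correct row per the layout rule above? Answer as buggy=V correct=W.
buggy=9 correct=10

`(lane % 4) + 8*(i / 2)`[9,3]->9
lane 9: g=2 (9/4), t=1 (9%4)
i=3: r=2+8=10, c=1*2+1=3
row: 9 vs 10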